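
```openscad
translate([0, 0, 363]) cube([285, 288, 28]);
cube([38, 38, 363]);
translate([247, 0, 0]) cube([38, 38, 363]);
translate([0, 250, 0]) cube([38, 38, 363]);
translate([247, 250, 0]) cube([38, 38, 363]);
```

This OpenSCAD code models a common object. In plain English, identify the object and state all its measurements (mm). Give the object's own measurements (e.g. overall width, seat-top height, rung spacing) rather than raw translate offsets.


A simple wooden stool: a rectangular seat 285 mm (x) by 288 mm (y), 28 mm thick, top face at z = 391 mm, on four square legs, each 38×38 mm in cross-section. The legs rest on z = 0, each flush with a corner of the seat.


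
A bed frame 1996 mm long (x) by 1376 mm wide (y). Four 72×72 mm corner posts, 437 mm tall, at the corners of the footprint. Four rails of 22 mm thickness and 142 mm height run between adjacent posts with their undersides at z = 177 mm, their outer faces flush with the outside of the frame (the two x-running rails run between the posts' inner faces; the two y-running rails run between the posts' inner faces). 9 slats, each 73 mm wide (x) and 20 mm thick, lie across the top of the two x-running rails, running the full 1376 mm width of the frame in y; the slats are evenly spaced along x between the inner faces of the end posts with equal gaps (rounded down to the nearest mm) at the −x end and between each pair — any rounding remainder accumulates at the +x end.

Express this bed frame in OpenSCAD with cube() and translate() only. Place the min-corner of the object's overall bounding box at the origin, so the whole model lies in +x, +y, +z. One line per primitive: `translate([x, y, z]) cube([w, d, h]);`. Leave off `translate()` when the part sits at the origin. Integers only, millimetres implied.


// slat z = rail_z + rail_h = 177 + 142 = 319
// slat gap = ⌊(1852 − 9·73) / 10⌋ = 119
cube([72, 72, 437]);
translate([0, 1304, 0]) cube([72, 72, 437]);
translate([1924, 0, 0]) cube([72, 72, 437]);
translate([1924, 1304, 0]) cube([72, 72, 437]);
translate([72, 0, 177]) cube([1852, 22, 142]);
translate([72, 1354, 177]) cube([1852, 22, 142]);
translate([0, 72, 177]) cube([22, 1232, 142]);
translate([1974, 72, 177]) cube([22, 1232, 142]);
translate([191, 0, 319]) cube([73, 1376, 20]);
translate([383, 0, 319]) cube([73, 1376, 20]);
translate([575, 0, 319]) cube([73, 1376, 20]);
translate([767, 0, 319]) cube([73, 1376, 20]);
translate([959, 0, 319]) cube([73, 1376, 20]);
translate([1151, 0, 319]) cube([73, 1376, 20]);
translate([1343, 0, 319]) cube([73, 1376, 20]);
translate([1535, 0, 319]) cube([73, 1376, 20]);
translate([1727, 0, 319]) cube([73, 1376, 20]);


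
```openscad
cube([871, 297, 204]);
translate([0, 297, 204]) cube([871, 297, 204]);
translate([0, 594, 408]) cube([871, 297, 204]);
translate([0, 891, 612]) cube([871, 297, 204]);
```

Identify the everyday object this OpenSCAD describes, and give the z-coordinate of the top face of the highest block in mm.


A staircase. The total rise is 816 mm.

4 identical blocks, each offset up and back from the previous — a staircase. Each step is 204 mm tall and there are 4 of them, so the total rise is 4 × 204 = 816 mm.


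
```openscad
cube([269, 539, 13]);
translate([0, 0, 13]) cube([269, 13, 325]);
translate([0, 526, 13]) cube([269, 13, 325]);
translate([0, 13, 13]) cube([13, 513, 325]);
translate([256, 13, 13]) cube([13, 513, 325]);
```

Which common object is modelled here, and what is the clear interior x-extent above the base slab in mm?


An open box. The internal width is 243 mm.

A 269×539 base slab with four walls standing on it — an open box. The base is 269 mm wide and the walls are 13 mm thick, so the internal width is 269 − 2 × 13 = 243 mm.


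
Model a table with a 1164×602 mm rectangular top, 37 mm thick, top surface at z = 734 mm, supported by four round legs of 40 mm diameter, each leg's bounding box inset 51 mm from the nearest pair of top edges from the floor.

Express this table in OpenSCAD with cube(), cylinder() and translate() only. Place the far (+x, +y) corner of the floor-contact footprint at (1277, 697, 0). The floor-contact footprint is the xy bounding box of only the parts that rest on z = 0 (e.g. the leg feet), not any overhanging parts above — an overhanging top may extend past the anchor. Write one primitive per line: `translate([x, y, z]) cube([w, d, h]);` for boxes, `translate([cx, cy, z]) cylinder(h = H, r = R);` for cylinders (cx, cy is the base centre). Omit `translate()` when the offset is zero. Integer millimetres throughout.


translate([164, 146, 697]) cube([1164, 602, 37]);
translate([235, 217, 0]) cylinder(h = 697, r = 20);
translate([1257, 217, 0]) cylinder(h = 697, r = 20);
translate([235, 677, 0]) cylinder(h = 697, r = 20);
translate([1257, 677, 0]) cylinder(h = 697, r = 20);


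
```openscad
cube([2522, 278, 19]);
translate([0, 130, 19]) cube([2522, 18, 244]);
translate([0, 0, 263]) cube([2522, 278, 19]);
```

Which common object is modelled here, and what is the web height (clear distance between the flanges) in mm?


An I-beam. The web height is 244 mm.

Two wide flanges with a thin centred web — an I-beam. Overall 282 mm minus two 19 mm flanges gives a web of 282 − 2·19 = 244 mm.


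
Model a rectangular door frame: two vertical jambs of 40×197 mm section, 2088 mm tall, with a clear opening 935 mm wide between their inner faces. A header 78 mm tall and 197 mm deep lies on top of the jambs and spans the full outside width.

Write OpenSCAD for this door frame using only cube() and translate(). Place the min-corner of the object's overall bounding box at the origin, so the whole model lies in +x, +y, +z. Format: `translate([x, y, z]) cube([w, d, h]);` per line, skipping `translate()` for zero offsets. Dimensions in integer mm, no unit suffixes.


cube([40, 197, 2088]);
translate([975, 0, 0]) cube([40, 197, 2088]);
translate([0, 0, 2088]) cube([1015, 197, 78]);


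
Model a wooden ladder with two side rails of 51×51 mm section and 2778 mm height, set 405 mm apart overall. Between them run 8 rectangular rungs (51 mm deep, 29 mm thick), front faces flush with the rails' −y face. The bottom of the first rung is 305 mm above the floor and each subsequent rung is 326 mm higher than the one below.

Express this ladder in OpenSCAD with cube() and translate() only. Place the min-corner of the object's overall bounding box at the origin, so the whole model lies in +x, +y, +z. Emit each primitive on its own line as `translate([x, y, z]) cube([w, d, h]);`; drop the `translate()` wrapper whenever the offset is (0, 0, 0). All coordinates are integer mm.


// rung span = 405 - 2*51 = 303
// rung[k] z = 305 + k*326
cube([51, 51, 2778]);
translate([354, 0, 0]) cube([51, 51, 2778]);
translate([51, 0, 305]) cube([303, 51, 29]);
translate([51, 0, 631]) cube([303, 51, 29]);
translate([51, 0, 957]) cube([303, 51, 29]);
translate([51, 0, 1283]) cube([303, 51, 29]);
translate([51, 0, 1609]) cube([303, 51, 29]);
translate([51, 0, 1935]) cube([303, 51, 29]);
translate([51, 0, 2261]) cube([303, 51, 29]);
translate([51, 0, 2587]) cube([303, 51, 29]);


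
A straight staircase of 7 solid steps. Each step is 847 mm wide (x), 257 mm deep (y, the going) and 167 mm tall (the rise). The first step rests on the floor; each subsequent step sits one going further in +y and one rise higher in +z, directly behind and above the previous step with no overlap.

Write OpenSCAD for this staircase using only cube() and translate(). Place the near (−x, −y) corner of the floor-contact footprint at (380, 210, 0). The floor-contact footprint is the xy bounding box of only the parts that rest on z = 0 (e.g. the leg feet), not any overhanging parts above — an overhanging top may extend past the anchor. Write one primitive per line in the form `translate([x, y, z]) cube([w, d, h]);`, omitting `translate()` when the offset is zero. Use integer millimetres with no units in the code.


translate([380, 210, 0]) cube([847, 257, 167]);
translate([380, 467, 167]) cube([847, 257, 167]);
translate([380, 724, 334]) cube([847, 257, 167]);
translate([380, 981, 501]) cube([847, 257, 167]);
translate([380, 1238, 668]) cube([847, 257, 167]);
translate([380, 1495, 835]) cube([847, 257, 167]);
translate([380, 1752, 1002]) cube([847, 257, 167]);


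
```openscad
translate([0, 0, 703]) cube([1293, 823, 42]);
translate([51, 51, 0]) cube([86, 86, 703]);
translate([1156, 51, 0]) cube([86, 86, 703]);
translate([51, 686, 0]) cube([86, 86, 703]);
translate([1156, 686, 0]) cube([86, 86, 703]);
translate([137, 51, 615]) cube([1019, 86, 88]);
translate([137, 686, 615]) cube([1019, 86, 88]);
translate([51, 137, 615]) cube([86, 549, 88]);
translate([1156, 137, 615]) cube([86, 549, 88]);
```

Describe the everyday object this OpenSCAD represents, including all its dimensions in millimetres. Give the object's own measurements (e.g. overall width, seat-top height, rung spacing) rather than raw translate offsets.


A rectangular dining table. The top is 1293×823×42 mm with its upper surface at z = 745 mm. It stands on four 86×86 mm square legs, each inset 51 mm from the nearest pair of top edges, running from the floor to the underside of the top. Four apron rails, 86 mm thick and 88 mm tall, run between adjacent legs with their top edges flush with the underside of the top and their outer faces flush with the legs' outer faces.


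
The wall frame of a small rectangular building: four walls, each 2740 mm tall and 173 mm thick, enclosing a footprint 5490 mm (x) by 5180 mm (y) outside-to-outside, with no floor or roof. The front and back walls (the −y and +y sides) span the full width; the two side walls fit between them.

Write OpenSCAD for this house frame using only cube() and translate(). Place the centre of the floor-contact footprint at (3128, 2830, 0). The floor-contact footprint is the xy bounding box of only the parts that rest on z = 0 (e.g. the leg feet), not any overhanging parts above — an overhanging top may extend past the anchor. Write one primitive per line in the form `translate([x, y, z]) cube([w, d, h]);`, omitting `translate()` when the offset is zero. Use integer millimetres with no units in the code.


translate([383, 240, 0]) cube([5490, 173, 2740]);
translate([383, 5247, 0]) cube([5490, 173, 2740]);
translate([383, 413, 0]) cube([173, 4834, 2740]);
translate([5700, 413, 0]) cube([173, 4834, 2740]);


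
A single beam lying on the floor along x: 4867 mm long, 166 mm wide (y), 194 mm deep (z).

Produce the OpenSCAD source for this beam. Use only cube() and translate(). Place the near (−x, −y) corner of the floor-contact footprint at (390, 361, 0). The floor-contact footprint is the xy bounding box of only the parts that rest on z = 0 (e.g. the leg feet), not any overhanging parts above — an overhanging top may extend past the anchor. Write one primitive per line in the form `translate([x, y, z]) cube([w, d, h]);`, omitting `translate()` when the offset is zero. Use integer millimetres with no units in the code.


translate([390, 361, 0]) cube([4867, 166, 194]);


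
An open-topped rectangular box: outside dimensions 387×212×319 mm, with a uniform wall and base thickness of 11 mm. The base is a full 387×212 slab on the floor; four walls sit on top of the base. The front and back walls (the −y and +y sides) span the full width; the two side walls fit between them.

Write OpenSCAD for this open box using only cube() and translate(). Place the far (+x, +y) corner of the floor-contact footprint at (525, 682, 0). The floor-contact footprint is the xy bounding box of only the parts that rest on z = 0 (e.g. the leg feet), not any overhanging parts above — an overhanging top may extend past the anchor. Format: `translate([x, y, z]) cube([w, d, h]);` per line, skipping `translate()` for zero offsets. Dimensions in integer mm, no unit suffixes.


translate([138, 470, 0]) cube([387, 212, 11]);
translate([138, 470, 11]) cube([387, 11, 308]);
translate([138, 671, 11]) cube([387, 11, 308]);
translate([138, 481, 11]) cube([11, 190, 308]);
translate([514, 481, 11]) cube([11, 190, 308]);


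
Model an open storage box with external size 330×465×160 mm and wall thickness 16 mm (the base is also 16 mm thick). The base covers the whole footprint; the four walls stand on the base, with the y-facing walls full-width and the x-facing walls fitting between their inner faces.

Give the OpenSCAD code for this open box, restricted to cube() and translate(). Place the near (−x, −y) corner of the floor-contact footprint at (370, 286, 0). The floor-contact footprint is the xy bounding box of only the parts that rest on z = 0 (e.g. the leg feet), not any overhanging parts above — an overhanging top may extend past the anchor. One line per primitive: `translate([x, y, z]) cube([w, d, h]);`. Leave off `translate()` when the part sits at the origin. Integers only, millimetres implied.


translate([370, 286, 0]) cube([330, 465, 16]);
translate([370, 286, 16]) cube([330, 16, 144]);
translate([370, 735, 16]) cube([330, 16, 144]);
translate([370, 302, 16]) cube([16, 433, 144]);
translate([684, 302, 16]) cube([16, 433, 144]);


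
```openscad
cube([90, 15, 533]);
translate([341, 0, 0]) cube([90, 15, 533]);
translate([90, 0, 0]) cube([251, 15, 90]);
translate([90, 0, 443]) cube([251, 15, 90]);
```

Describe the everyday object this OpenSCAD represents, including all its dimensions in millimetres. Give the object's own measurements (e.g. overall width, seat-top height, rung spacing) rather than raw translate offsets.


A rectangular picture frame lying in the x–z plane (depth along y). The opening is 251 mm wide (x) by 353 mm tall (z), surrounded by a border 90 mm wide on all four sides. The frame is 15 mm deep and is made of two full-height vertical stiles with two horizontal rails fitted between them.


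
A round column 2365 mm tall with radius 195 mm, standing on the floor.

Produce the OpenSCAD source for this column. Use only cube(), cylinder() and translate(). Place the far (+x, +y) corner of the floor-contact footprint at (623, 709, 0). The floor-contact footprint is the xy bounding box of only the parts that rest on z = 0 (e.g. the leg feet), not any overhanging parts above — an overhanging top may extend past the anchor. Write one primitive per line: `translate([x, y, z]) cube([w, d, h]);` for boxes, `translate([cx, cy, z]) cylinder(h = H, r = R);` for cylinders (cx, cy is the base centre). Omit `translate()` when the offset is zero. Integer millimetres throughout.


translate([428, 514, 0]) cylinder(h = 2365, r = 195);


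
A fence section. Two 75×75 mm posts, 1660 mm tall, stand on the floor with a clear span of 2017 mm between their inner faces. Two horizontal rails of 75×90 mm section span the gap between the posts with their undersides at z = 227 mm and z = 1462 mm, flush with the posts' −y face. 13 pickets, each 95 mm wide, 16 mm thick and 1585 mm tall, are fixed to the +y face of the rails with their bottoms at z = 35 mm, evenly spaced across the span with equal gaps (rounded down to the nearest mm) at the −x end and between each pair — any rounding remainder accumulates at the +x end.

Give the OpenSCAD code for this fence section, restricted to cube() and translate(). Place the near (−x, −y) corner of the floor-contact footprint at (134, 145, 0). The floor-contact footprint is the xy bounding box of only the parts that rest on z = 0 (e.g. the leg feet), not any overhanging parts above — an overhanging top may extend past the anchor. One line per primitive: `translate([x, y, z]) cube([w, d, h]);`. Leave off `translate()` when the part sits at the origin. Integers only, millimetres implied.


translate([134, 145, 0]) cube([75, 75, 1660]);
translate([2226, 145, 0]) cube([75, 75, 1660]);
translate([209, 145, 227]) cube([2017, 75, 90]);
translate([209, 145, 1462]) cube([2017, 75, 90]);
translate([264, 220, 35]) cube([95, 16, 1585]);
translate([414, 220, 35]) cube([95, 16, 1585]);
translate([564, 220, 35]) cube([95, 16, 1585]);
translate([714, 220, 35]) cube([95, 16, 1585]);
translate([864, 220, 35]) cube([95, 16, 1585]);
translate([1014, 220, 35]) cube([95, 16, 1585]);
translate([1164, 220, 35]) cube([95, 16, 1585]);
translate([1314, 220, 35]) cube([95, 16, 1585]);
translate([1464, 220, 35]) cube([95, 16, 1585]);
translate([1614, 220, 35]) cube([95, 16, 1585]);
translate([1764, 220, 35]) cube([95, 16, 1585]);
translate([1914, 220, 35]) cube([95, 16, 1585]);
translate([2064, 220, 35]) cube([95, 16, 1585]);


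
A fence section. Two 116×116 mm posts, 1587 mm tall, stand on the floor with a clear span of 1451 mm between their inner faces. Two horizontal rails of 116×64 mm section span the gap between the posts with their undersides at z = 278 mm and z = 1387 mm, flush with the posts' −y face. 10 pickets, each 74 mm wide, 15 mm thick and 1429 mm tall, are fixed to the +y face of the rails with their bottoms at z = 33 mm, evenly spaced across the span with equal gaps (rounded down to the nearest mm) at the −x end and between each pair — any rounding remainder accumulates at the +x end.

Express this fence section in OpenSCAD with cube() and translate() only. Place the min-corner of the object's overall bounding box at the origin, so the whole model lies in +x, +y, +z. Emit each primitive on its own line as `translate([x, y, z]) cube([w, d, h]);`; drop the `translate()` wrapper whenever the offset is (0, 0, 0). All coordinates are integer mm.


cube([116, 116, 1587]);
translate([1567, 0, 0]) cube([116, 116, 1587]);
translate([116, 0, 278]) cube([1451, 116, 64]);
translate([116, 0, 1387]) cube([1451, 116, 64]);
translate([180, 116, 33]) cube([74, 15, 1429]);
translate([318, 116, 33]) cube([74, 15, 1429]);
translate([456, 116, 33]) cube([74, 15, 1429]);
translate([594, 116, 33]) cube([74, 15, 1429]);
translate([732, 116, 33]) cube([74, 15, 1429]);
translate([870, 116, 33]) cube([74, 15, 1429]);
translate([1008, 116, 33]) cube([74, 15, 1429]);
translate([1146, 116, 33]) cube([74, 15, 1429]);
translate([1284, 116, 33]) cube([74, 15, 1429]);
translate([1422, 116, 33]) cube([74, 15, 1429]);


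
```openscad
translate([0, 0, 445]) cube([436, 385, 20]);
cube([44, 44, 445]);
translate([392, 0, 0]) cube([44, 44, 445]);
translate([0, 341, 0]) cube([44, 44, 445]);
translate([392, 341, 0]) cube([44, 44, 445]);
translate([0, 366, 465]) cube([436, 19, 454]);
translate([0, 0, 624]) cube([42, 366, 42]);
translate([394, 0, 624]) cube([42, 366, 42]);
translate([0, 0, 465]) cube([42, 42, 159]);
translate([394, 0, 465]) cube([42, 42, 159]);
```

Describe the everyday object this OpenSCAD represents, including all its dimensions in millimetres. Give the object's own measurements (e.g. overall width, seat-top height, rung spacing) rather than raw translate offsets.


A chair. The seat is a 436×385×20 mm slab with its top at z = 465 mm, on four 44×44 mm corner legs (flush with the seat edges, standing on z = 0). A flat backrest 19 mm thick, 454 mm tall, spans the full seat width and rises from the seat top along its +y edge, rear face flush with the rear of the seat. Two armrests of 42×42 mm section run along each side from the seat's front edge to the front of the backrest, top faces 201 mm above the seat top and outer faces flush with the seat's x-edges; a 42×42 mm post under the front of each armrest stands on the seat at the front corner.


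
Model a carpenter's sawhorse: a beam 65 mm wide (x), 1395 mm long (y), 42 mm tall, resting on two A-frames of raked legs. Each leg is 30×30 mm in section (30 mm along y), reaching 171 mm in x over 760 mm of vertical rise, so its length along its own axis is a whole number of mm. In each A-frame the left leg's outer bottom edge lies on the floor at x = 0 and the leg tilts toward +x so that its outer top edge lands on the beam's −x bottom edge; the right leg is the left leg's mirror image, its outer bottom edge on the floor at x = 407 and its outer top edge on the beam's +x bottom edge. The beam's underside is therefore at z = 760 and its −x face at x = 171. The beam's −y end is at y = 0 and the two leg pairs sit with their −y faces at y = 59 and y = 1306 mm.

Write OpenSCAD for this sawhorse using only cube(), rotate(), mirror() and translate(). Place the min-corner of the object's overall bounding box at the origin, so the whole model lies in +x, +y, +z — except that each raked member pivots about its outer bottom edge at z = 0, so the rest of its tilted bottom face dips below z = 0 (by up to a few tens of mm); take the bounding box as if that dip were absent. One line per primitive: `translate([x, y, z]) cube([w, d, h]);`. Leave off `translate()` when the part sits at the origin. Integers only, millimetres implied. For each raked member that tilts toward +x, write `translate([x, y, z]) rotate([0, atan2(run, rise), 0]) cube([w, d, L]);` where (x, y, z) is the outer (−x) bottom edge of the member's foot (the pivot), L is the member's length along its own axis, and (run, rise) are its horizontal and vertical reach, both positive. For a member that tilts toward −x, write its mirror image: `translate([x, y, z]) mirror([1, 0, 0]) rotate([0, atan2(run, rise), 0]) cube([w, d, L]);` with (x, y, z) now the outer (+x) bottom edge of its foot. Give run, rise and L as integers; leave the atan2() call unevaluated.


translate([171, 0, 760]) cube([65, 1395, 42]);
translate([0, 59, 0]) rotate([0, atan2(171, 760), 0]) cube([30, 30, 779]);
translate([407, 59, 0]) mirror([1, 0, 0]) rotate([0, atan2(171, 760), 0]) cube([30, 30, 779]);
translate([0, 1306, 0]) rotate([0, atan2(171, 760), 0]) cube([30, 30, 779]);
translate([407, 1306, 0]) mirror([1, 0, 0]) rotate([0, atan2(171, 760), 0]) cube([30, 30, 779]);


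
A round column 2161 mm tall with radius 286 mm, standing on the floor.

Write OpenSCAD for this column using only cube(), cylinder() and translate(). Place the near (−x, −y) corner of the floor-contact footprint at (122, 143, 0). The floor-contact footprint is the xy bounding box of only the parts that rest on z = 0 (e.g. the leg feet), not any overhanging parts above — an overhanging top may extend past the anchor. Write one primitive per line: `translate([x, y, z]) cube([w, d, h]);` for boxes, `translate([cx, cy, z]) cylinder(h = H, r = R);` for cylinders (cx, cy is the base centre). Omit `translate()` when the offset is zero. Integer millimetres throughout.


translate([408, 429, 0]) cylinder(h = 2161, r = 286);


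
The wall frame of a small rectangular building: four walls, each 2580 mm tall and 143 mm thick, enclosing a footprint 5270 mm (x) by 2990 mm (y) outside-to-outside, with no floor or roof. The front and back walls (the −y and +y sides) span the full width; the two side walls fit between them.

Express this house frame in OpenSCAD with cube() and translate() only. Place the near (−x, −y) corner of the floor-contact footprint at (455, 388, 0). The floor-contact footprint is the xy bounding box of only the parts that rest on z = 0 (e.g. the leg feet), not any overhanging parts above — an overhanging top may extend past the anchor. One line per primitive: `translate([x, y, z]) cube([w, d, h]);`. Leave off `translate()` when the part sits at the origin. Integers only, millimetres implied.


translate([455, 388, 0]) cube([5270, 143, 2580]);
translate([455, 3235, 0]) cube([5270, 143, 2580]);
translate([455, 531, 0]) cube([143, 2704, 2580]);
translate([5582, 531, 0]) cube([143, 2704, 2580]);


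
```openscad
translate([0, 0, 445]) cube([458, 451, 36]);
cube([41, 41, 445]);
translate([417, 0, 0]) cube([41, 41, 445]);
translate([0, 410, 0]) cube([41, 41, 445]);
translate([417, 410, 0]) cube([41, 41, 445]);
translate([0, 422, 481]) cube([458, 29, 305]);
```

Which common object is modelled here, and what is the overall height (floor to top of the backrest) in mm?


A chair. The overall height is 786 mm.

A slab on four corner posts with a tall panel at the back — a chair. The seat slab sits at z = 445 with thickness 36, and the 305 mm backrest starts at the seat top, so the overall height is 445 + 36 + 305 = 786 mm.


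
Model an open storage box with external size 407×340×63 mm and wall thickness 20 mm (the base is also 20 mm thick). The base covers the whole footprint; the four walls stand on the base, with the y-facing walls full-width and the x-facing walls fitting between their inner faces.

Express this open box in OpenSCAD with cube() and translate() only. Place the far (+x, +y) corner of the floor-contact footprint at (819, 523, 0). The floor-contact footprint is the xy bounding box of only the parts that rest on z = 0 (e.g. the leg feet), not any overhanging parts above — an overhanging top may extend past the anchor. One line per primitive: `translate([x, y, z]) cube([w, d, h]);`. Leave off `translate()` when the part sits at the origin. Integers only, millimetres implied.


translate([412, 183, 0]) cube([407, 340, 20]);
translate([412, 183, 20]) cube([407, 20, 43]);
translate([412, 503, 20]) cube([407, 20, 43]);
translate([412, 203, 20]) cube([20, 300, 43]);
translate([799, 203, 20]) cube([20, 300, 43]);


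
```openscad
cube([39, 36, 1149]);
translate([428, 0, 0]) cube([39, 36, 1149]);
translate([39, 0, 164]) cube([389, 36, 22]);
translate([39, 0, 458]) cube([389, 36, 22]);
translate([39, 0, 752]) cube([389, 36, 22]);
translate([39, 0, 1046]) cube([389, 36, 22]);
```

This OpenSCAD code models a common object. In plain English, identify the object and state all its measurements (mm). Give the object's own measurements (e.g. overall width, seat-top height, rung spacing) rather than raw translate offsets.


A straight ladder. Two 39×36 mm vertical rails, 1149 mm tall, stand 467 mm apart (outside-to-outside) with their front faces coplanar on the −y side. 4 rungs, each 36 mm deep and 22 mm tall, span between the inner faces of the rails, front faces flush with the rails. The lowest rung's underside is at z = 164 mm and rungs are spaced 294 mm apart (underside to underside).


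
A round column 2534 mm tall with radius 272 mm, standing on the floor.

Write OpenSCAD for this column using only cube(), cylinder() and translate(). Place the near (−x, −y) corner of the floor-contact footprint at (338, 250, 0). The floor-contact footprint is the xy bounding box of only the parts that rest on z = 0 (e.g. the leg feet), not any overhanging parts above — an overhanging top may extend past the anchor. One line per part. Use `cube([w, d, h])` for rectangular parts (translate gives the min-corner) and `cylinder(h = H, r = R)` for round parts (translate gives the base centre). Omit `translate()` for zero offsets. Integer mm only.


translate([610, 522, 0]) cylinder(h = 2534, r = 272);


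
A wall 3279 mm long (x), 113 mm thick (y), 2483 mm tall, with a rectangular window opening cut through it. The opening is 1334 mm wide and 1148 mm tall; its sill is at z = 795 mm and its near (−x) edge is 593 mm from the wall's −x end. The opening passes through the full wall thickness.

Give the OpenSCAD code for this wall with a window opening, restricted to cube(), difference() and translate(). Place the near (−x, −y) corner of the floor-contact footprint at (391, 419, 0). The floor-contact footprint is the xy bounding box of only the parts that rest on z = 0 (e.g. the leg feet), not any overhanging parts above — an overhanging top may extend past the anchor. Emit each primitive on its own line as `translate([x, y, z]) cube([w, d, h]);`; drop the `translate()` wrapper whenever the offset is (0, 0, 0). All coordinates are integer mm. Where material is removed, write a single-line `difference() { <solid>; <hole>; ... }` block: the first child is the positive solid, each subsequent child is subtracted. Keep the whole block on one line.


difference() { translate([391, 419, 0]) cube([3279, 113, 2483]); translate([984, 419, 795]) cube([1334, 113, 1148]); }


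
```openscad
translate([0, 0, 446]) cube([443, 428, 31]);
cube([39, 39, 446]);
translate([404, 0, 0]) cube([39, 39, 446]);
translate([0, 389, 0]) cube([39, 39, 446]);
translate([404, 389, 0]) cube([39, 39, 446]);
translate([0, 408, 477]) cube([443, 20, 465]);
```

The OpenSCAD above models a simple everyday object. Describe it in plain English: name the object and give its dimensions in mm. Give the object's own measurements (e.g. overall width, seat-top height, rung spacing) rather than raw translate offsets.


A chair. The seat is a 443×428×31 mm slab with its top at z = 477 mm, on four 39×39 mm corner legs (flush with the seat edges, standing on z = 0). A flat backrest 20 mm thick, 465 mm tall, spans the full seat width and rises from the seat top along its +y edge, rear face flush with the rear of the seat.


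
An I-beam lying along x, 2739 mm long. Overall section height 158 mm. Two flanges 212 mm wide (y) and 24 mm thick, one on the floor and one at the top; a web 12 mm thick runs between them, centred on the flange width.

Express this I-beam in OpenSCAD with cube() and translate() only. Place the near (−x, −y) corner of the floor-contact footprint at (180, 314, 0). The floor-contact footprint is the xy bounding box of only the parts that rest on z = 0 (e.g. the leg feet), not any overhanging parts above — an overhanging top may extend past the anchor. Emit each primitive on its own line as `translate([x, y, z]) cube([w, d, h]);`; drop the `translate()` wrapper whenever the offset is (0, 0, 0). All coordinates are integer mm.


translate([180, 314, 0]) cube([2739, 212, 24]);
translate([180, 414, 24]) cube([2739, 12, 110]);
translate([180, 314, 134]) cube([2739, 212, 24]);


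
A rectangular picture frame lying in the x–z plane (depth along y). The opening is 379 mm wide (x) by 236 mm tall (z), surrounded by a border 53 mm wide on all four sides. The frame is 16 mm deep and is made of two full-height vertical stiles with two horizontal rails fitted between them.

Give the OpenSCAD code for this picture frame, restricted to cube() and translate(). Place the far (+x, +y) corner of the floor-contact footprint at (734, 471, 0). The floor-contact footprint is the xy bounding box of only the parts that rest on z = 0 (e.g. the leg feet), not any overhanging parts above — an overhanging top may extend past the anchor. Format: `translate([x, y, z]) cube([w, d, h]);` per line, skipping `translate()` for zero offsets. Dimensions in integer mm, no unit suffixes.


translate([249, 455, 0]) cube([53, 16, 342]);
translate([681, 455, 0]) cube([53, 16, 342]);
translate([302, 455, 0]) cube([379, 16, 53]);
translate([302, 455, 289]) cube([379, 16, 53]);


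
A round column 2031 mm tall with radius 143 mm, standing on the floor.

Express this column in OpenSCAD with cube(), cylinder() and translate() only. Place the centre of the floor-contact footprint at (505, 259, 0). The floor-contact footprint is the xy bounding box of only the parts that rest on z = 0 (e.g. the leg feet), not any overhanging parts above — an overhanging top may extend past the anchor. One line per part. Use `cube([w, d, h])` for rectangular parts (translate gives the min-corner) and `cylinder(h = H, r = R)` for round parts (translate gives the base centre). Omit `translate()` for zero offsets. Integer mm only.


translate([505, 259, 0]) cylinder(h = 2031, r = 143);


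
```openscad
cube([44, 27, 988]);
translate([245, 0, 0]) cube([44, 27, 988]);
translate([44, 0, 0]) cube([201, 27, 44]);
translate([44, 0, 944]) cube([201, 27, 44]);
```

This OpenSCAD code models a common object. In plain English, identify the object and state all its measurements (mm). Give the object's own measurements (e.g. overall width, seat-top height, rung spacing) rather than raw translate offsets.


A rectangular picture frame lying in the x–z plane (depth along y). The opening is 201 mm wide (x) by 900 mm tall (z), surrounded by a border 44 mm wide on all four sides. The frame is 27 mm deep and is made of two full-height vertical stiles with two horizontal rails fitted between them.


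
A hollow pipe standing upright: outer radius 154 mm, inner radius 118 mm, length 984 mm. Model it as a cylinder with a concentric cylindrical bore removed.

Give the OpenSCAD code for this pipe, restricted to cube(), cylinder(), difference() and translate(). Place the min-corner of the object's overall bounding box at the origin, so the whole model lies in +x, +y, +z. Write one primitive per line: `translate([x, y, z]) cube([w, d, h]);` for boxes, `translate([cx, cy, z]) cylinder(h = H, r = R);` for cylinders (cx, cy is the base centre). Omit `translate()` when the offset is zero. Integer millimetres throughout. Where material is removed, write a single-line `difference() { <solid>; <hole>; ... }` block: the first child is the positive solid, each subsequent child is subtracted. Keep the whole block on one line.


difference() { translate([154, 154, 0]) cylinder(h = 984, r = 154); translate([154, 154, 0]) cylinder(h = 984, r = 118); }


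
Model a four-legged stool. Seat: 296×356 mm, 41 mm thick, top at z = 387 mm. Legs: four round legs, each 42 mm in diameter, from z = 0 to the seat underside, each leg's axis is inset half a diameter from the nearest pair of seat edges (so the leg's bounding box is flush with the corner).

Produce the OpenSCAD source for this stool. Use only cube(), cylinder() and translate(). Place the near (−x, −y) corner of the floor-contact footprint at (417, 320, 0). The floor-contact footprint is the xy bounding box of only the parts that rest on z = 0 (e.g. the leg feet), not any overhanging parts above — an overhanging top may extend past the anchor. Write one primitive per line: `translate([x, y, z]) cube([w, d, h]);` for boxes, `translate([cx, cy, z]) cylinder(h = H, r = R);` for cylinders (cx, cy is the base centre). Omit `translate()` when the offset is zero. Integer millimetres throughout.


translate([417, 320, 346]) cube([296, 356, 41]);
translate([438, 341, 0]) cylinder(h = 346, r = 21);
translate([692, 341, 0]) cylinder(h = 346, r = 21);
translate([438, 655, 0]) cylinder(h = 346, r = 21);
translate([692, 655, 0]) cylinder(h = 346, r = 21);


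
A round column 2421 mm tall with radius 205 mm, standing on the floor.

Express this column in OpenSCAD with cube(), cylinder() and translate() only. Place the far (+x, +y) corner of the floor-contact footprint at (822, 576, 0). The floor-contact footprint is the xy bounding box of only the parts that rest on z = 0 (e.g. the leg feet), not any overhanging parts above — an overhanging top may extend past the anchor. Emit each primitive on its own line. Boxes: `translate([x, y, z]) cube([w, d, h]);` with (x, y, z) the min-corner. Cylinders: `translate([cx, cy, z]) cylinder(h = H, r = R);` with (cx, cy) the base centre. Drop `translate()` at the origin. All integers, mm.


translate([617, 371, 0]) cylinder(h = 2421, r = 205);


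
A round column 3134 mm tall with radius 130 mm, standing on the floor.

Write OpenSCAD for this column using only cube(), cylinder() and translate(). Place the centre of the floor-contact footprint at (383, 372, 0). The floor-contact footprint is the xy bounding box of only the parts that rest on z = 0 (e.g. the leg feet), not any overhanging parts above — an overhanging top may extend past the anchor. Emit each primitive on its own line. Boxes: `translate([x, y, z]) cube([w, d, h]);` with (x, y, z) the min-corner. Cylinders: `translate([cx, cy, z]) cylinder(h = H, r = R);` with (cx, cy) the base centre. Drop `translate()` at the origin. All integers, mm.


translate([383, 372, 0]) cylinder(h = 3134, r = 130);


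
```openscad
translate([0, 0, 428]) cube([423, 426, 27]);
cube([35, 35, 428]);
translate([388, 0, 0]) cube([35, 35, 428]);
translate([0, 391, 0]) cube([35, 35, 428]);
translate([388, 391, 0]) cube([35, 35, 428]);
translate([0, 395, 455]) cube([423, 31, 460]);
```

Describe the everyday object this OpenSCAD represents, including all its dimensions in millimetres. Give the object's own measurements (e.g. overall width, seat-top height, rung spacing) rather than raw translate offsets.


A chair. The seat is a 423×426×27 mm slab with its top at z = 455 mm, on four 35×35 mm corner legs (flush with the seat edges, standing on z = 0). A flat backrest 31 mm thick, 460 mm tall, spans the full seat width and rises from the seat top along its +y edge, rear face flush with the rear of the seat.


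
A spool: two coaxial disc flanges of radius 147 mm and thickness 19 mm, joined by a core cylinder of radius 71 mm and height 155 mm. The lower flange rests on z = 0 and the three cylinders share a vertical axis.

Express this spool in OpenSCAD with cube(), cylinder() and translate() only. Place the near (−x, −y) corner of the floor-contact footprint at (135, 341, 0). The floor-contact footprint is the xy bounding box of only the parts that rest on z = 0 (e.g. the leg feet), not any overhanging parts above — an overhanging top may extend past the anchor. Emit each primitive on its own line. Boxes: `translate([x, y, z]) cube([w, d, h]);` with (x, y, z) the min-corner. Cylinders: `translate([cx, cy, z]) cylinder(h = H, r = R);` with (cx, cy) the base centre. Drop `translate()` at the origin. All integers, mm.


translate([282, 488, 0]) cylinder(h = 19, r = 147);
translate([282, 488, 19]) cylinder(h = 155, r = 71);
translate([282, 488, 174]) cylinder(h = 19, r = 147);


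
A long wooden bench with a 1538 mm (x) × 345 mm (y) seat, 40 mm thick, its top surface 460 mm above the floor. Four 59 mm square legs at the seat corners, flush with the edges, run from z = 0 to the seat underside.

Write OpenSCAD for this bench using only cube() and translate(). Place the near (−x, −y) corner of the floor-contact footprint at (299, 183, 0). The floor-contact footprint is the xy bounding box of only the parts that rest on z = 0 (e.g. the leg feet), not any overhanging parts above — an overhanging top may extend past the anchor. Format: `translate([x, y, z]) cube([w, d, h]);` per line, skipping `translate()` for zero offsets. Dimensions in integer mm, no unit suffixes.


translate([299, 183, 420]) cube([1538, 345, 40]);
translate([299, 183, 0]) cube([59, 59, 420]);
translate([299, 469, 0]) cube([59, 59, 420]);
translate([1778, 183, 0]) cube([59, 59, 420]);
translate([1778, 469, 0]) cube([59, 59, 420]);


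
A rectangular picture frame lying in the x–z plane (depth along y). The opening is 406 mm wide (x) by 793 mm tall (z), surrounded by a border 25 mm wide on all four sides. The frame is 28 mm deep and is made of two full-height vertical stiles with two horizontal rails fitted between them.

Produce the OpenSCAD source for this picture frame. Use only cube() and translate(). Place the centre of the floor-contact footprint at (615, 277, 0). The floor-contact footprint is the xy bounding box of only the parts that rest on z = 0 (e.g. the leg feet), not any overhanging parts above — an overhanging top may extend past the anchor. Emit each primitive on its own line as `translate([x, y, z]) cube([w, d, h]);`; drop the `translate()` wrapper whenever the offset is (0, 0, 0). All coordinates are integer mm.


translate([387, 263, 0]) cube([25, 28, 843]);
translate([818, 263, 0]) cube([25, 28, 843]);
translate([412, 263, 0]) cube([406, 28, 25]);
translate([412, 263, 818]) cube([406, 28, 25]);


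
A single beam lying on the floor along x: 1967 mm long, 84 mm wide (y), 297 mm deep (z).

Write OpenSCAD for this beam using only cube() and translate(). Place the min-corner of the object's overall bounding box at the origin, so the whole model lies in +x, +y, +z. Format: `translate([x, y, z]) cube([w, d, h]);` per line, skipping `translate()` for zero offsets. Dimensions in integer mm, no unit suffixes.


cube([1967, 84, 297]);


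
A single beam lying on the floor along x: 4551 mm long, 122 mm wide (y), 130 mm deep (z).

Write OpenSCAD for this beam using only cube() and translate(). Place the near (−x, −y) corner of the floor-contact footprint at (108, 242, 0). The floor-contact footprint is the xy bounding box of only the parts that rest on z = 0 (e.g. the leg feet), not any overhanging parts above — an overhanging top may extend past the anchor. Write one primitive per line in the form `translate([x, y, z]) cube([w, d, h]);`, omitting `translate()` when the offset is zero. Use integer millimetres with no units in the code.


translate([108, 242, 0]) cube([4551, 122, 130]);
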